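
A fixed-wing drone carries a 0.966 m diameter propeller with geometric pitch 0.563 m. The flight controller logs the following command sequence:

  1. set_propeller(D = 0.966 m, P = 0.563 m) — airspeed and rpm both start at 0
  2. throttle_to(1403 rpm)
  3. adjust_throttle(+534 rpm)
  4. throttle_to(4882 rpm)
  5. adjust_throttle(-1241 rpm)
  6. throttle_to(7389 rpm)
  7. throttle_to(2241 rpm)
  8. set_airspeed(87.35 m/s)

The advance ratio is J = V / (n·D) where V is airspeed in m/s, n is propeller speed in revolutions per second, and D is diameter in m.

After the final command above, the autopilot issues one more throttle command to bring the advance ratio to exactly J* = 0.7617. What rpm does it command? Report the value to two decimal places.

rpm = 7122.84

set_propeller: D = 0.966 m, P = 0.563 m (p = P/D = 0.582816); state ← (V=0, rpm=0)
throttle_to(1403): rpm ← 1403
adjust_throttle(+534): rpm ← 1403 +534 = 1937
throttle_to(4882): rpm ← 4882
adjust_throttle(-1241): rpm ← 4882 -1241 = 3641
throttle_to(7389): rpm ← 7389
throttle_to(2241): rpm ← 2241
set_airspeed(87.35): V ← 87.35 m/s
final state: V = 87.35 m/s, rpm = 2241 → n = rpm/60 = 37.350000 rev/s
target J* = 0.7617; solve J* = V/(n·D) for n: n = V/(J*·D) = 87.35/(0.7617 × 0.966) = 118.713970 rev/s
rpm = 60·n = 7122.838176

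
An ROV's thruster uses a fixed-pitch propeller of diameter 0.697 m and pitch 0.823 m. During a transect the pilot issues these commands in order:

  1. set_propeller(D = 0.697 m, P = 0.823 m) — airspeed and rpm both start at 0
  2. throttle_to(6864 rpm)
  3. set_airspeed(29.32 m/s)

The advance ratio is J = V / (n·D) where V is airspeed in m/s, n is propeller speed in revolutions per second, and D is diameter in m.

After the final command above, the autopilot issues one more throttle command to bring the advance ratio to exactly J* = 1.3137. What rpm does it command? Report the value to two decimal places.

set_propeller: D = 0.697 m, P = 0.823 m (p = P/D = 1.180775); state ← (V=0, rpm=0)
throttle_to(6864): rpm ← 6864
set_airspeed(29.32): V ← 29.32 m/s
final state: V = 29.32 m/s, rpm = 6864 → n = rpm/60 = 114.400000 rev/s
target J* = 1.3137; solve J* = V/(n·D) for n: n = V/(J*·D) = 29.32/(1.3137 × 0.697) = 32.021007 rev/s
rpm = 60·n = 1921.260431

rpm = 1921.26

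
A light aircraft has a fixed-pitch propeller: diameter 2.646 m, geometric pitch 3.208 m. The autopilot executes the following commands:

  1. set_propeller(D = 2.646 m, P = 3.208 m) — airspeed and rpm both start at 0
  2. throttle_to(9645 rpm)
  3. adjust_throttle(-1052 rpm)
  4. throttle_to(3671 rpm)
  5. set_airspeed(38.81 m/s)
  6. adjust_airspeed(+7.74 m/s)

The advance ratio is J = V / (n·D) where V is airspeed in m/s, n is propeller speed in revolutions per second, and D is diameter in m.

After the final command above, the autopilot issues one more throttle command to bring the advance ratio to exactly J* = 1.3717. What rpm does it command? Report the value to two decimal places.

rpm = 769.52

set_propeller: D = 2.646 m, P = 3.208 m (p = P/D = 1.212396); state ← (V=0, rpm=0)
throttle_to(9645): rpm ← 9645
adjust_throttle(-1052): rpm ← 9645 -1052 = 8593
throttle_to(3671): rpm ← 3671
set_airspeed(38.81): V ← 38.81 m/s
adjust_airspeed(+7.74): V ← 38.81 +7.74 = 46.55 m/s
final state: V = 46.55 m/s, rpm = 3671 → n = rpm/60 = 61.183333 rev/s
target J* = 1.3717; solve J* = V/(n·D) for n: n = V/(J*·D) = 46.55/(1.3717 × 2.646) = 12.825394 rev/s
rpm = 60·n = 769.523624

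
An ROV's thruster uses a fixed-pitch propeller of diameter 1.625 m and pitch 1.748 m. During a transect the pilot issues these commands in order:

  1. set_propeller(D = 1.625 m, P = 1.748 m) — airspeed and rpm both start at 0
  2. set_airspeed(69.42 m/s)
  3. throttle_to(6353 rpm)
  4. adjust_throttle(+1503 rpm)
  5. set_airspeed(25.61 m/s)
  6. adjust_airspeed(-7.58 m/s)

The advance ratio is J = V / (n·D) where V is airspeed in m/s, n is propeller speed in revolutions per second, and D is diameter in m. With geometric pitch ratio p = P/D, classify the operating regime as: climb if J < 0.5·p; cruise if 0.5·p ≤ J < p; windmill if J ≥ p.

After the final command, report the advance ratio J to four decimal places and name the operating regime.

set_propeller: D = 1.625 m, P = 1.748 m (p = P/D = 1.075692); state ← (V=0, rpm=0)
set_airspeed(69.42): V ← 69.42 m/s
throttle_to(6353): rpm ← 6353
adjust_throttle(+1503): rpm ← 6353 +1503 = 7856
set_airspeed(25.61): V ← 25.61 m/s
adjust_airspeed(-7.58): V ← 25.61 -7.58 = 18.03 m/s
final state: V = 18.03 m/s, rpm = 7856 → n = rpm/60 = 130.933333 rev/s
J = V / (n·D) = 18.03 / (130.933333 × 1.625) = 0.084741
regime bands: climb J<0.5378 | cruise [0.5378, 1.0757) | windmill J≥1.0757
J = 0.0847 → climb

J = 0.0847, regime = climb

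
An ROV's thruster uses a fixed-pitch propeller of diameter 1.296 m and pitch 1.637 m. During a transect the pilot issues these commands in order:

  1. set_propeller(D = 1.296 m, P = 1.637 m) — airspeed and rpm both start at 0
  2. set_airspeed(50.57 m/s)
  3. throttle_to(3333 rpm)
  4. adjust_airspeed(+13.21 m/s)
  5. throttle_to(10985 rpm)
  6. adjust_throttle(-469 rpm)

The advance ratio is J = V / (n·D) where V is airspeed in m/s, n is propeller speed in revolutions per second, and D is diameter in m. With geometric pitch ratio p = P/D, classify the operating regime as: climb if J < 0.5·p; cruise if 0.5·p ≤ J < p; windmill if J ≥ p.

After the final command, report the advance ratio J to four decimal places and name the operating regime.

set_propeller: D = 1.296 m, P = 1.637 m (p = P/D = 1.263117); state ← (V=0, rpm=0)
set_airspeed(50.57): V ← 50.57 m/s
throttle_to(3333): rpm ← 3333
adjust_airspeed(+13.21): V ← 50.57 +13.21 = 63.78 m/s
throttle_to(10985): rpm ← 10985
adjust_throttle(-469): rpm ← 10985 -469 = 10516
final state: V = 63.78 m/s, rpm = 10516 → n = rpm/60 = 175.266667 rev/s
J = V / (n·D) = 63.78 / (175.266667 × 1.296) = 0.280789
regime bands: climb J<0.6316 | cruise [0.6316, 1.2631) | windmill J≥1.2631
J = 0.2808 → climb

J = 0.2808, regime = climb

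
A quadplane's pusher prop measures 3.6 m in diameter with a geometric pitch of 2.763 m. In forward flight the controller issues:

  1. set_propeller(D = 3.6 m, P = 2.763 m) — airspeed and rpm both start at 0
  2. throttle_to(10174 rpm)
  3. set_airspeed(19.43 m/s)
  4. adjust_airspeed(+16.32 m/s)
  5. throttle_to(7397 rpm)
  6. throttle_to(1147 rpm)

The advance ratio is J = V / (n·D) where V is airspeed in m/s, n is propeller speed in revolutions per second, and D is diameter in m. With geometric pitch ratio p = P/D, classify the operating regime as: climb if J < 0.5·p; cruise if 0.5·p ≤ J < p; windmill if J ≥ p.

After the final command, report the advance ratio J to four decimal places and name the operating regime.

J = 0.5195, regime = cruise

set_propeller: D = 3.6 m, P = 2.763 m (p = P/D = 0.767500); state ← (V=0, rpm=0)
throttle_to(10174): rpm ← 10174
set_airspeed(19.43): V ← 19.43 m/s
adjust_airspeed(+16.32): V ← 19.43 +16.32 = 35.75 m/s
throttle_to(7397): rpm ← 7397
throttle_to(1147): rpm ← 1147
final state: V = 35.75 m/s, rpm = 1147 → n = rpm/60 = 19.116667 rev/s
J = V / (n·D) = 35.75 / (19.116667 × 3.6) = 0.519471
regime bands: climb J<0.3837 | cruise [0.3837, 0.7675) | windmill J≥0.7675
J = 0.5195 → cruise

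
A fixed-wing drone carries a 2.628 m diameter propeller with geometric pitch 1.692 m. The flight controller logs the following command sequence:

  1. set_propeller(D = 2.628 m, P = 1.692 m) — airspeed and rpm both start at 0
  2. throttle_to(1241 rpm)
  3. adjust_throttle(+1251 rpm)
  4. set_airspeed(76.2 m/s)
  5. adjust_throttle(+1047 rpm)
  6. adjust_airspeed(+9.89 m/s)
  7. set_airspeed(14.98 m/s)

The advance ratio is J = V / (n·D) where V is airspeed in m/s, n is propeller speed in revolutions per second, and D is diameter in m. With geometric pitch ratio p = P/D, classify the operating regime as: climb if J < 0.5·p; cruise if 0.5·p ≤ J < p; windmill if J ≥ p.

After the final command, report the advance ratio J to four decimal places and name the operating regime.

J = 0.0966, regime = climb

set_propeller: D = 2.628 m, P = 1.692 m (p = P/D = 0.643836); state ← (V=0, rpm=0)
throttle_to(1241): rpm ← 1241
adjust_throttle(+1251): rpm ← 1241 +1251 = 2492
set_airspeed(76.2): V ← 76.2 m/s
adjust_throttle(+1047): rpm ← 2492 +1047 = 3539
adjust_airspeed(+9.89): V ← 76.2 +9.89 = 86.09 m/s
set_airspeed(14.98): V ← 14.98 m/s
final state: V = 14.98 m/s, rpm = 3539 → n = rpm/60 = 58.983333 rev/s
J = V / (n·D) = 14.98 / (58.983333 × 2.628) = 0.096640
regime bands: climb J<0.3219 | cruise [0.3219, 0.6438) | windmill J≥0.6438
J = 0.0966 → climb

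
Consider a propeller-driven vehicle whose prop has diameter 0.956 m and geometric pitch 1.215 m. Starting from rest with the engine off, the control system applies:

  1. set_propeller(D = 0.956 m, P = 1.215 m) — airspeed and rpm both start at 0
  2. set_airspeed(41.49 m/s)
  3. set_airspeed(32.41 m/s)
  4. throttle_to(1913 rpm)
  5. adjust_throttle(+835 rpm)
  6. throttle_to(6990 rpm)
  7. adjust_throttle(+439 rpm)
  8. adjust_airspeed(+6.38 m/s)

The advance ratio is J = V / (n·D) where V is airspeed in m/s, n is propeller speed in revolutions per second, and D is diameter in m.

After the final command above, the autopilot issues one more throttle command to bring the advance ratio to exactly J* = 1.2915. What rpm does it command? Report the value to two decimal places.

set_propeller: D = 0.956 m, P = 1.215 m (p = P/D = 1.270921); state ← (V=0, rpm=0)
set_airspeed(41.49): V ← 41.49 m/s
set_airspeed(32.41): V ← 32.41 m/s
throttle_to(1913): rpm ← 1913
adjust_throttle(+835): rpm ← 1913 +835 = 2748
throttle_to(6990): rpm ← 6990
adjust_throttle(+439): rpm ← 6990 +439 = 7429
adjust_airspeed(+6.38): V ← 32.41 +6.38 = 38.79 m/s
final state: V = 38.79 m/s, rpm = 7429 → n = rpm/60 = 123.816667 rev/s
target J* = 1.2915; solve J* = V/(n·D) for n: n = V/(J*·D) = 38.79/(1.2915 × 0.956) = 31.417200 rev/s
rpm = 60·n = 1885.032000

rpm = 1885.03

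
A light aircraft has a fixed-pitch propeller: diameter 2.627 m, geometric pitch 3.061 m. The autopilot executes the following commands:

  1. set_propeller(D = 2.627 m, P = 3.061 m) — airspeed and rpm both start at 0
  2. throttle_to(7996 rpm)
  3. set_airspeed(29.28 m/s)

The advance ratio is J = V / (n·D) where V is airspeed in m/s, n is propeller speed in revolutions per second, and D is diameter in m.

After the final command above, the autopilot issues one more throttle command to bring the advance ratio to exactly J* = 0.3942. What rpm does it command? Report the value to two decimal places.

rpm = 1696.47

set_propeller: D = 2.627 m, P = 3.061 m (p = P/D = 1.165207); state ← (V=0, rpm=0)
throttle_to(7996): rpm ← 7996
set_airspeed(29.28): V ← 29.28 m/s
final state: V = 29.28 m/s, rpm = 7996 → n = rpm/60 = 133.266667 rev/s
target J* = 0.3942; solve J* = V/(n·D) for n: n = V/(J*·D) = 29.28/(0.3942 × 2.627) = 28.274464 rev/s
rpm = 60·n = 1696.467836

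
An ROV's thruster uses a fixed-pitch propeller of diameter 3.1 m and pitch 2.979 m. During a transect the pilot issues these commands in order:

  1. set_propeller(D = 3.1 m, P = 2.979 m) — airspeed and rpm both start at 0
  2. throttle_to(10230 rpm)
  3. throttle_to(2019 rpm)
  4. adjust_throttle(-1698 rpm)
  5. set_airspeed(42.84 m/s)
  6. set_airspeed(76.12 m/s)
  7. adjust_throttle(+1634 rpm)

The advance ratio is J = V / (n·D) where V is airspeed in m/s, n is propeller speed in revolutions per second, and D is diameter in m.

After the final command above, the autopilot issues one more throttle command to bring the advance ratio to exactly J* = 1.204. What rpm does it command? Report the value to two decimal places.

rpm = 1223.66

set_propeller: D = 3.1 m, P = 2.979 m (p = P/D = 0.960968); state ← (V=0, rpm=0)
throttle_to(10230): rpm ← 10230
throttle_to(2019): rpm ← 2019
adjust_throttle(-1698): rpm ← 2019 -1698 = 321
set_airspeed(42.84): V ← 42.84 m/s
set_airspeed(76.12): V ← 76.12 m/s
adjust_throttle(+1634): rpm ← 321 +1634 = 1955
final state: V = 76.12 m/s, rpm = 1955 → n = rpm/60 = 32.583333 rev/s
target J* = 1.204; solve J* = V/(n·D) for n: n = V/(J*·D) = 76.12/(1.204 × 3.1) = 20.394384 rev/s
rpm = 60·n = 1223.663059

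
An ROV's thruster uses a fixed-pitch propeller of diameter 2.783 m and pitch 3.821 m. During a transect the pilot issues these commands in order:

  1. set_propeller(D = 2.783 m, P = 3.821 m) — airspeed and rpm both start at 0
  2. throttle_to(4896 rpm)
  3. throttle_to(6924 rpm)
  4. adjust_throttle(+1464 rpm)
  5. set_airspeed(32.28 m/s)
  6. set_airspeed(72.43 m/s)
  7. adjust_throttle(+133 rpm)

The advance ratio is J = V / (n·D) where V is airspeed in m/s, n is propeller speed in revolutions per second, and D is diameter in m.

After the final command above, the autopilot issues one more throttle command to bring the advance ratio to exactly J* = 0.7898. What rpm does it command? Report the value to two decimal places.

rpm = 1977.15

set_propeller: D = 2.783 m, P = 3.821 m (p = P/D = 1.372979); state ← (V=0, rpm=0)
throttle_to(4896): rpm ← 4896
throttle_to(6924): rpm ← 6924
adjust_throttle(+1464): rpm ← 6924 +1464 = 8388
set_airspeed(32.28): V ← 32.28 m/s
set_airspeed(72.43): V ← 72.43 m/s
adjust_throttle(+133): rpm ← 8388 +133 = 8521
final state: V = 72.43 m/s, rpm = 8521 → n = rpm/60 = 142.016667 rev/s
target J* = 0.7898; solve J* = V/(n·D) for n: n = V/(J*·D) = 72.43/(0.7898 × 2.783) = 32.952483 rev/s
rpm = 60·n = 1977.149002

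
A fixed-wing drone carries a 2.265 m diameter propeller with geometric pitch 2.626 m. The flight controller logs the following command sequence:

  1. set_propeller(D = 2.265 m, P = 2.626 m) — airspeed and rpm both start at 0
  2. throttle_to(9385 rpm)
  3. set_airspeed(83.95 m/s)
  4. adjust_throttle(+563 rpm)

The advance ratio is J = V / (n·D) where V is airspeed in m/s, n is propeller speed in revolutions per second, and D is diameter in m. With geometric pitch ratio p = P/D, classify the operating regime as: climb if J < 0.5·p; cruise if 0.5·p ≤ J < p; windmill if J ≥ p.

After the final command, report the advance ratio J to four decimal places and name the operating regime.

set_propeller: D = 2.265 m, P = 2.626 m (p = P/D = 1.159382); state ← (V=0, rpm=0)
throttle_to(9385): rpm ← 9385
set_airspeed(83.95): V ← 83.95 m/s
adjust_throttle(+563): rpm ← 9385 +563 = 9948
final state: V = 83.95 m/s, rpm = 9948 → n = rpm/60 = 165.800000 rev/s
J = V / (n·D) = 83.95 / (165.800000 × 2.265) = 0.223547
regime bands: climb J<0.5797 | cruise [0.5797, 1.1594) | windmill J≥1.1594
J = 0.2235 → climb

J = 0.2235, regime = climb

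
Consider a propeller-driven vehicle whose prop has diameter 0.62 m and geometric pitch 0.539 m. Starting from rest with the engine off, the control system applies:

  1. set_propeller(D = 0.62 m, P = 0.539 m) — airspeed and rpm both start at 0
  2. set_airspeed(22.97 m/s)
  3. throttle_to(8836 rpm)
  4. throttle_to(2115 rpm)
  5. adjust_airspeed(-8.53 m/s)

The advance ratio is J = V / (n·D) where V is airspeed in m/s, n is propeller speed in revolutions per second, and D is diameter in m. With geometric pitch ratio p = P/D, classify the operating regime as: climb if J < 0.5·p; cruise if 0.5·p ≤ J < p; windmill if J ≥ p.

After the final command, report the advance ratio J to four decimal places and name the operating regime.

J = 0.6607, regime = cruise

set_propeller: D = 0.62 m, P = 0.539 m (p = P/D = 0.869355); state ← (V=0, rpm=0)
set_airspeed(22.97): V ← 22.97 m/s
throttle_to(8836): rpm ← 8836
throttle_to(2115): rpm ← 2115
adjust_airspeed(-8.53): V ← 22.97 -8.53 = 14.44 m/s
final state: V = 14.44 m/s, rpm = 2115 → n = rpm/60 = 35.250000 rev/s
J = V / (n·D) = 14.44 / (35.250000 × 0.62) = 0.660718
regime bands: climb J<0.4347 | cruise [0.4347, 0.8694) | windmill J≥0.8694
J = 0.6607 → cruise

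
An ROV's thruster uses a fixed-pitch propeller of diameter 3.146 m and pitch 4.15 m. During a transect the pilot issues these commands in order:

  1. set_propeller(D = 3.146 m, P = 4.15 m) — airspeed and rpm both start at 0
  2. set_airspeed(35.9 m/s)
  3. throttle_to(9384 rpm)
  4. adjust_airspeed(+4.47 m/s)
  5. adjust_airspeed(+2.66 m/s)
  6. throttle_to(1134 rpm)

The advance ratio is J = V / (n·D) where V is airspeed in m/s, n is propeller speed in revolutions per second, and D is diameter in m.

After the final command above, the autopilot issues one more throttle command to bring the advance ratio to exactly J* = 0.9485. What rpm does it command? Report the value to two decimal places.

rpm = 865.22

set_propeller: D = 3.146 m, P = 4.15 m (p = P/D = 1.319135); state ← (V=0, rpm=0)
set_airspeed(35.9): V ← 35.9 m/s
throttle_to(9384): rpm ← 9384
adjust_airspeed(+4.47): V ← 35.9 +4.47 = 40.37 m/s
adjust_airspeed(+2.66): V ← 40.37 +2.66 = 43.03 m/s
throttle_to(1134): rpm ← 1134
final state: V = 43.03 m/s, rpm = 1134 → n = rpm/60 = 18.900000 rev/s
target J* = 0.9485; solve J* = V/(n·D) for n: n = V/(J*·D) = 43.03/(0.9485 × 3.146) = 14.420333 rev/s
rpm = 60·n = 865.219986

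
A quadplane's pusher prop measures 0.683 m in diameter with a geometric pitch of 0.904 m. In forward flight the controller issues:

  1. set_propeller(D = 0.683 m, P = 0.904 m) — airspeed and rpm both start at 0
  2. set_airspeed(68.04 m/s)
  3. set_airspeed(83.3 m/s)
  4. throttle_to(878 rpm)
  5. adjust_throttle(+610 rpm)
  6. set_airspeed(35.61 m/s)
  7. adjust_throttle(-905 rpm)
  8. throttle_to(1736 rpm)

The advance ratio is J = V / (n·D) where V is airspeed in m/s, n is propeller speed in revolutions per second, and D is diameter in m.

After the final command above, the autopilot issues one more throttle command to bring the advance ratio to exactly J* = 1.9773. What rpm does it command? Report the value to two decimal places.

set_propeller: D = 0.683 m, P = 0.904 m (p = P/D = 1.323572); state ← (V=0, rpm=0)
set_airspeed(68.04): V ← 68.04 m/s
set_airspeed(83.3): V ← 83.3 m/s
throttle_to(878): rpm ← 878
adjust_throttle(+610): rpm ← 878 +610 = 1488
set_airspeed(35.61): V ← 35.61 m/s
adjust_throttle(-905): rpm ← 1488 -905 = 583
throttle_to(1736): rpm ← 1736
final state: V = 35.61 m/s, rpm = 1736 → n = rpm/60 = 28.933333 rev/s
target J* = 1.9773; solve J* = V/(n·D) for n: n = V/(J*·D) = 35.61/(1.9773 × 0.683) = 26.368092 rev/s
rpm = 60·n = 1582.085514

rpm = 1582.09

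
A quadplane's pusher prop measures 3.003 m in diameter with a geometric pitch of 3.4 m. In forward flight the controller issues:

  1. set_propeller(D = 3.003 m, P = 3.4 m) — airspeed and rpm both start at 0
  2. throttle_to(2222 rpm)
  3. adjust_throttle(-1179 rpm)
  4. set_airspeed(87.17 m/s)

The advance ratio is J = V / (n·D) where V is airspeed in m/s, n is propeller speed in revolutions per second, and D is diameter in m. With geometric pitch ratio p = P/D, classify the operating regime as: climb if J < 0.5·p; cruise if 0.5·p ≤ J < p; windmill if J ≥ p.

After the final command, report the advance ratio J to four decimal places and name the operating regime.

set_propeller: D = 3.003 m, P = 3.4 m (p = P/D = 1.132201); state ← (V=0, rpm=0)
throttle_to(2222): rpm ← 2222
adjust_throttle(-1179): rpm ← 2222 -1179 = 1043
set_airspeed(87.17): V ← 87.17 m/s
final state: V = 87.17 m/s, rpm = 1043 → n = rpm/60 = 17.383333 rev/s
J = V / (n·D) = 87.17 / (17.383333 × 3.003) = 1.669855
regime bands: climb J<0.5661 | cruise [0.5661, 1.1322) | windmill J≥1.1322
J = 1.6699 → windmill

J = 1.6699, regime = windmill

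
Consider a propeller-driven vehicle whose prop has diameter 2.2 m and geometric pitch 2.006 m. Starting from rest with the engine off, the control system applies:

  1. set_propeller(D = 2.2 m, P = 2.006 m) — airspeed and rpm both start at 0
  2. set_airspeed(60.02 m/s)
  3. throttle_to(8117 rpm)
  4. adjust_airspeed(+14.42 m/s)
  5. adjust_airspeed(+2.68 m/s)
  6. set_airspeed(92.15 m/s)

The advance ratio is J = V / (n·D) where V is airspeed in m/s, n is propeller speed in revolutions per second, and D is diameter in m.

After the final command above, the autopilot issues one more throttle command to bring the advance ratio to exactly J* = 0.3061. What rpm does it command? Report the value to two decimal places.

rpm = 8210.33

set_propeller: D = 2.2 m, P = 2.006 m (p = P/D = 0.911818); state ← (V=0, rpm=0)
set_airspeed(60.02): V ← 60.02 m/s
throttle_to(8117): rpm ← 8117
adjust_airspeed(+14.42): V ← 60.02 +14.42 = 74.44 m/s
adjust_airspeed(+2.68): V ← 74.44 +2.68 = 77.12 m/s
set_airspeed(92.15): V ← 92.15 m/s
final state: V = 92.15 m/s, rpm = 8117 → n = rpm/60 = 135.283333 rev/s
target J* = 0.3061; solve J* = V/(n·D) for n: n = V/(J*·D) = 92.15/(0.3061 × 2.2) = 136.838823 rev/s
rpm = 60·n = 8210.329364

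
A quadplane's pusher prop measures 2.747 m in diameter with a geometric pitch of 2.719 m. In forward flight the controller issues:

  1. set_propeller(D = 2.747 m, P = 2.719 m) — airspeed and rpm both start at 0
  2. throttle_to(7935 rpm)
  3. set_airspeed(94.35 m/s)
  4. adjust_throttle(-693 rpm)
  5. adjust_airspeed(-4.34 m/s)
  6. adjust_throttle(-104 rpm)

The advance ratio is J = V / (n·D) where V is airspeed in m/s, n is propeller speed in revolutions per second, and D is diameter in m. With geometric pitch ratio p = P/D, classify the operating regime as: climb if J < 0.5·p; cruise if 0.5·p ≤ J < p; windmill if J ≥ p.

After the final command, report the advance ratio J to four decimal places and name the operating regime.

set_propeller: D = 2.747 m, P = 2.719 m (p = P/D = 0.989807); state ← (V=0, rpm=0)
throttle_to(7935): rpm ← 7935
set_airspeed(94.35): V ← 94.35 m/s
adjust_throttle(-693): rpm ← 7935 -693 = 7242
adjust_airspeed(-4.34): V ← 94.35 -4.34 = 90.01 m/s
adjust_throttle(-104): rpm ← 7242 -104 = 7138
final state: V = 90.01 m/s, rpm = 7138 → n = rpm/60 = 118.966667 rev/s
J = V / (n·D) = 90.01 / (118.966667 × 2.747) = 0.275427
regime bands: climb J<0.4949 | cruise [0.4949, 0.9898) | windmill J≥0.9898
J = 0.2754 → climb

J = 0.2754, regime = climb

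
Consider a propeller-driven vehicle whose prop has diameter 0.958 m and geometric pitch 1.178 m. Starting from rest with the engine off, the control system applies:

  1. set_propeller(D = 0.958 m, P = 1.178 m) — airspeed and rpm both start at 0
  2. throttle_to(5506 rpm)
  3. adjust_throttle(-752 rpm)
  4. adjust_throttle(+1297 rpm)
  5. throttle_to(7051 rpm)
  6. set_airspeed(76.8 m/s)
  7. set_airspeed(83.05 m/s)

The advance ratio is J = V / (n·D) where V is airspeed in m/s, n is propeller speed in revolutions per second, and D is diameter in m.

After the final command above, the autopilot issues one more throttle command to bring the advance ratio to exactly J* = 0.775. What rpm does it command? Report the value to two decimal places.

set_propeller: D = 0.958 m, P = 1.178 m (p = P/D = 1.229645); state ← (V=0, rpm=0)
throttle_to(5506): rpm ← 5506
adjust_throttle(-752): rpm ← 5506 -752 = 4754
adjust_throttle(+1297): rpm ← 4754 +1297 = 6051
throttle_to(7051): rpm ← 7051
set_airspeed(76.8): V ← 76.8 m/s
set_airspeed(83.05): V ← 83.05 m/s
final state: V = 83.05 m/s, rpm = 7051 → n = rpm/60 = 117.516667 rev/s
target J* = 0.775; solve J* = V/(n·D) for n: n = V/(J*·D) = 83.05/(0.775 × 0.958) = 111.859384 rev/s
rpm = 60·n = 6711.563068

rpm = 6711.56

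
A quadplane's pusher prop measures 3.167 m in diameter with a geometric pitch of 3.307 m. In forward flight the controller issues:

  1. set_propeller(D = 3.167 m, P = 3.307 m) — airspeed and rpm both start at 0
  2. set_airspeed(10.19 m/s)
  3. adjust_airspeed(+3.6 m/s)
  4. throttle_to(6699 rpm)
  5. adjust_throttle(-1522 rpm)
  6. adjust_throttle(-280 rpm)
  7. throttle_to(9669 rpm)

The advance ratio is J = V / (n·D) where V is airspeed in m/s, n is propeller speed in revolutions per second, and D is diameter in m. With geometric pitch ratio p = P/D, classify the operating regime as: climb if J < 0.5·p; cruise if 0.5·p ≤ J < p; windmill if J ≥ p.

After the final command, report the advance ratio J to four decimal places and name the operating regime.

set_propeller: D = 3.167 m, P = 3.307 m (p = P/D = 1.044206); state ← (V=0, rpm=0)
set_airspeed(10.19): V ← 10.19 m/s
adjust_airspeed(+3.6): V ← 10.19 +3.6 = 13.79 m/s
throttle_to(6699): rpm ← 6699
adjust_throttle(-1522): rpm ← 6699 -1522 = 5177
adjust_throttle(-280): rpm ← 5177 -280 = 4897
throttle_to(9669): rpm ← 9669
final state: V = 13.79 m/s, rpm = 9669 → n = rpm/60 = 161.150000 rev/s
J = V / (n·D) = 13.79 / (161.150000 × 3.167) = 0.027020
regime bands: climb J<0.5221 | cruise [0.5221, 1.0442) | windmill J≥1.0442
J = 0.0270 → climb

J = 0.0270, regime = climb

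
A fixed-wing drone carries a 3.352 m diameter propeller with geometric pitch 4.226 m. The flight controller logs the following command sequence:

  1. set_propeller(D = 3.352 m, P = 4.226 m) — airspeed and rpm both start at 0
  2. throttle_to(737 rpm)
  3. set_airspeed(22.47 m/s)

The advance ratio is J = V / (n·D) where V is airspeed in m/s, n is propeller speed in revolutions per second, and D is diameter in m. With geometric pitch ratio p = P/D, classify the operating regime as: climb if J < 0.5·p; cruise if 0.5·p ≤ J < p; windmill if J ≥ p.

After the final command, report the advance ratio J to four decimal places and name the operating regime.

J = 0.5457, regime = climb

set_propeller: D = 3.352 m, P = 4.226 m (p = P/D = 1.260740); state ← (V=0, rpm=0)
throttle_to(737): rpm ← 737
set_airspeed(22.47): V ← 22.47 m/s
final state: V = 22.47 m/s, rpm = 737 → n = rpm/60 = 12.283333 rev/s
J = V / (n·D) = 22.47 / (12.283333 × 3.352) = 0.545736
regime bands: climb J<0.6304 | cruise [0.6304, 1.2607) | windmill J≥1.2607
J = 0.5457 → climb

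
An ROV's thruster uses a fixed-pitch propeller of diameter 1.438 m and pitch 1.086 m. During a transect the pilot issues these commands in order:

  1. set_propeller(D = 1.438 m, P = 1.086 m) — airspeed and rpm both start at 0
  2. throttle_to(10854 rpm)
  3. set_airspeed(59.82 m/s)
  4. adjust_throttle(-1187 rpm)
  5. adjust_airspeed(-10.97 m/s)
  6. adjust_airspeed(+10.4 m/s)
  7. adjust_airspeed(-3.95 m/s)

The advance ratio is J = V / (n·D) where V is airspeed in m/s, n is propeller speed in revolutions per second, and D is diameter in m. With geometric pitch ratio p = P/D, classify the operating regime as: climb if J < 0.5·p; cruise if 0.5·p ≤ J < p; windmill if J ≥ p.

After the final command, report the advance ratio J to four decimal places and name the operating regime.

J = 0.2387, regime = climb

set_propeller: D = 1.438 m, P = 1.086 m (p = P/D = 0.755216); state ← (V=0, rpm=0)
throttle_to(10854): rpm ← 10854
set_airspeed(59.82): V ← 59.82 m/s
adjust_throttle(-1187): rpm ← 10854 -1187 = 9667
adjust_airspeed(-10.97): V ← 59.82 -10.97 = 48.85 m/s
adjust_airspeed(+10.4): V ← 48.85 +10.4 = 59.25 m/s
adjust_airspeed(-3.95): V ← 59.25 -3.95 = 55.3 m/s
final state: V = 55.3 m/s, rpm = 9667 → n = rpm/60 = 161.116667 rev/s
J = V / (n·D) = 55.3 / (161.116667 × 1.438) = 0.238685
regime bands: climb J<0.3776 | cruise [0.3776, 0.7552) | windmill J≥0.7552
J = 0.2387 → climb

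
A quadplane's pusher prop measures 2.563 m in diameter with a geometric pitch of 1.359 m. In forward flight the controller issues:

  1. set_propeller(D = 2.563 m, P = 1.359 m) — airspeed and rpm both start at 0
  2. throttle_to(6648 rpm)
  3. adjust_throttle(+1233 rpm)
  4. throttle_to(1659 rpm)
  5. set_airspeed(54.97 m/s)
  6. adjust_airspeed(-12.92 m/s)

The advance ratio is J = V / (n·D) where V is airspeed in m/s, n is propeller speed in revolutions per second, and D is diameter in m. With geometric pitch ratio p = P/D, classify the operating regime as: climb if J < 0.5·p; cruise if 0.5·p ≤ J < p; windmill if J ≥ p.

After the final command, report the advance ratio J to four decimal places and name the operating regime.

set_propeller: D = 2.563 m, P = 1.359 m (p = P/D = 0.530238); state ← (V=0, rpm=0)
throttle_to(6648): rpm ← 6648
adjust_throttle(+1233): rpm ← 6648 +1233 = 7881
throttle_to(1659): rpm ← 1659
set_airspeed(54.97): V ← 54.97 m/s
adjust_airspeed(-12.92): V ← 54.97 -12.92 = 42.05 m/s
final state: V = 42.05 m/s, rpm = 1659 → n = rpm/60 = 27.650000 rev/s
J = V / (n·D) = 42.05 / (27.650000 × 2.563) = 0.593365
regime bands: climb J<0.2651 | cruise [0.2651, 0.5302) | windmill J≥0.5302
J = 0.5934 → windmill

J = 0.5934, regime = windmill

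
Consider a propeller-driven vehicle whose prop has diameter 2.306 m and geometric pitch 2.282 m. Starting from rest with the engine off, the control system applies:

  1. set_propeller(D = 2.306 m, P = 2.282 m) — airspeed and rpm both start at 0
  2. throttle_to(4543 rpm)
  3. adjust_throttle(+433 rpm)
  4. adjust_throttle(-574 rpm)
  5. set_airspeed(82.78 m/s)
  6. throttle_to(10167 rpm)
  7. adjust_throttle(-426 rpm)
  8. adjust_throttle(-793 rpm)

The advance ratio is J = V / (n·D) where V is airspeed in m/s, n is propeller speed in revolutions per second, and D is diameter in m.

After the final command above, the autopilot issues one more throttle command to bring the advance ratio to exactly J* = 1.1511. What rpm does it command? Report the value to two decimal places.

rpm = 1871.13

set_propeller: D = 2.306 m, P = 2.282 m (p = P/D = 0.989592); state ← (V=0, rpm=0)
throttle_to(4543): rpm ← 4543
adjust_throttle(+433): rpm ← 4543 +433 = 4976
adjust_throttle(-574): rpm ← 4976 -574 = 4402
set_airspeed(82.78): V ← 82.78 m/s
throttle_to(10167): rpm ← 10167
adjust_throttle(-426): rpm ← 10167 -426 = 9741
adjust_throttle(-793): rpm ← 9741 -793 = 8948
final state: V = 82.78 m/s, rpm = 8948 → n = rpm/60 = 149.133333 rev/s
target J* = 1.1511; solve J* = V/(n·D) for n: n = V/(J*·D) = 82.78/(1.1511 × 2.306) = 31.185525 rev/s
rpm = 60·n = 1871.131524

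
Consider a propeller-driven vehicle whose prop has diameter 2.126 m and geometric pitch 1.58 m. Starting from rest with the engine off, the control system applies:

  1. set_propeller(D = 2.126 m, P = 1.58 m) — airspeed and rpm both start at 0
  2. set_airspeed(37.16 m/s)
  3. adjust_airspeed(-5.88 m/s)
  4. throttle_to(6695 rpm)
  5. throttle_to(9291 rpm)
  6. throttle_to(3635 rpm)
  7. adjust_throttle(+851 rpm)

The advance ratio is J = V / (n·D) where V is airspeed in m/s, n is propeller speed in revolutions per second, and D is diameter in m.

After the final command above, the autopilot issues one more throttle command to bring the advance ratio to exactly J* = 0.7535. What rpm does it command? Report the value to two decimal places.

set_propeller: D = 2.126 m, P = 1.58 m (p = P/D = 0.743180); state ← (V=0, rpm=0)
set_airspeed(37.16): V ← 37.16 m/s
adjust_airspeed(-5.88): V ← 37.16 -5.88 = 31.28 m/s
throttle_to(6695): rpm ← 6695
throttle_to(9291): rpm ← 9291
throttle_to(3635): rpm ← 3635
adjust_throttle(+851): rpm ← 3635 +851 = 4486
final state: V = 31.28 m/s, rpm = 4486 → n = rpm/60 = 74.766667 rev/s
target J* = 0.7535; solve J* = V/(n·D) for n: n = V/(J*·D) = 31.28/(0.7535 × 2.126) = 19.526312 rev/s
rpm = 60·n = 1171.578729

rpm = 1171.58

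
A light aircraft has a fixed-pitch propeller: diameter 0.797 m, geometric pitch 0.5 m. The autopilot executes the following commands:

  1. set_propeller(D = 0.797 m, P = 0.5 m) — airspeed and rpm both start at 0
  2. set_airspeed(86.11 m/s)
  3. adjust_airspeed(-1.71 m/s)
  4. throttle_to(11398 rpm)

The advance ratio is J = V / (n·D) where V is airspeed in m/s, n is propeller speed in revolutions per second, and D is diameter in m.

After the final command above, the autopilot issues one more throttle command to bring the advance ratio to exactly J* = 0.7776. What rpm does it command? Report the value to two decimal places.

set_propeller: D = 0.797 m, P = 0.5 m (p = P/D = 0.627353); state ← (V=0, rpm=0)
set_airspeed(86.11): V ← 86.11 m/s
adjust_airspeed(-1.71): V ← 86.11 -1.71 = 84.4 m/s
throttle_to(11398): rpm ← 11398
final state: V = 84.4 m/s, rpm = 11398 → n = rpm/60 = 189.966667 rev/s
target J* = 0.7776; solve J* = V/(n·D) for n: n = V/(J*·D) = 84.4/(0.7776 × 0.797) = 136.184560 rev/s
rpm = 60·n = 8171.073625

rpm = 8171.07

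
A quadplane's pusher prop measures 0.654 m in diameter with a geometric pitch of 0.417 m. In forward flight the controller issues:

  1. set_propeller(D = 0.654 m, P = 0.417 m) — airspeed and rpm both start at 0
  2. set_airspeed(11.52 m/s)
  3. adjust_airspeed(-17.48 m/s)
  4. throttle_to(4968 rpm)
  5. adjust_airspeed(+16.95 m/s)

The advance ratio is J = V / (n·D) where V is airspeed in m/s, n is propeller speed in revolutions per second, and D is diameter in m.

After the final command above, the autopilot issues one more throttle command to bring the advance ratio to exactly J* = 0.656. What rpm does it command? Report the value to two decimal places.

rpm = 1536.98

set_propeller: D = 0.654 m, P = 0.417 m (p = P/D = 0.637615); state ← (V=0, rpm=0)
set_airspeed(11.52): V ← 11.52 m/s
adjust_airspeed(-17.48): V ← 11.52 -17.48 = -5.96 m/s
throttle_to(4968): rpm ← 4968
adjust_airspeed(+16.95): V ← -5.96 +16.95 = 10.99 m/s
final state: V = 10.99 m/s, rpm = 4968 → n = rpm/60 = 82.800000 rev/s
target J* = 0.656; solve J* = V/(n·D) for n: n = V/(J*·D) = 10.99/(0.656 × 0.654) = 25.616283 rev/s
rpm = 60·n = 1536.976952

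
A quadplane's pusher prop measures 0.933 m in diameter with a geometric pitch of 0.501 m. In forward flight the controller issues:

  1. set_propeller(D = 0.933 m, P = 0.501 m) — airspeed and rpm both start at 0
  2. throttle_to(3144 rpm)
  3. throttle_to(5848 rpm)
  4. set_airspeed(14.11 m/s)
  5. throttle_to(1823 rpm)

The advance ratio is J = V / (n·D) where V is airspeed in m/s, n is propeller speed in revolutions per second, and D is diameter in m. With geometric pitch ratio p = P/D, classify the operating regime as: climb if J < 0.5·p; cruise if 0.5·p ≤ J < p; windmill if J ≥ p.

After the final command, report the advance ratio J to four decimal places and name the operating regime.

J = 0.4977, regime = cruise

set_propeller: D = 0.933 m, P = 0.501 m (p = P/D = 0.536977); state ← (V=0, rpm=0)
throttle_to(3144): rpm ← 3144
throttle_to(5848): rpm ← 5848
set_airspeed(14.11): V ← 14.11 m/s
throttle_to(1823): rpm ← 1823
final state: V = 14.11 m/s, rpm = 1823 → n = rpm/60 = 30.383333 rev/s
J = V / (n·D) = 14.11 / (30.383333 × 0.933) = 0.497748
regime bands: climb J<0.2685 | cruise [0.2685, 0.5370) | windmill J≥0.5370
J = 0.4977 → cruise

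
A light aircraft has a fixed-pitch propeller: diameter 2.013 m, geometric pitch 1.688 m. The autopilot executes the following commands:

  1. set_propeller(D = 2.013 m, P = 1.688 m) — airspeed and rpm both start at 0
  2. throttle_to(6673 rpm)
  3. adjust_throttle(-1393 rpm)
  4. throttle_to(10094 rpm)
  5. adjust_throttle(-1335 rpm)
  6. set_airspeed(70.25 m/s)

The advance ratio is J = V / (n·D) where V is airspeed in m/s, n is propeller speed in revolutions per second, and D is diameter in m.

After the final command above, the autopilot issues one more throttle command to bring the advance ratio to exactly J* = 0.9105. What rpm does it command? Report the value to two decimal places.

set_propeller: D = 2.013 m, P = 1.688 m (p = P/D = 0.838549); state ← (V=0, rpm=0)
throttle_to(6673): rpm ← 6673
adjust_throttle(-1393): rpm ← 6673 -1393 = 5280
throttle_to(10094): rpm ← 10094
adjust_throttle(-1335): rpm ← 10094 -1335 = 8759
set_airspeed(70.25): V ← 70.25 m/s
final state: V = 70.25 m/s, rpm = 8759 → n = rpm/60 = 145.983333 rev/s
target J* = 0.9105; solve J* = V/(n·D) for n: n = V/(J*·D) = 70.25/(0.9105 × 2.013) = 38.328569 rev/s
rpm = 60·n = 2299.714132

rpm = 2299.71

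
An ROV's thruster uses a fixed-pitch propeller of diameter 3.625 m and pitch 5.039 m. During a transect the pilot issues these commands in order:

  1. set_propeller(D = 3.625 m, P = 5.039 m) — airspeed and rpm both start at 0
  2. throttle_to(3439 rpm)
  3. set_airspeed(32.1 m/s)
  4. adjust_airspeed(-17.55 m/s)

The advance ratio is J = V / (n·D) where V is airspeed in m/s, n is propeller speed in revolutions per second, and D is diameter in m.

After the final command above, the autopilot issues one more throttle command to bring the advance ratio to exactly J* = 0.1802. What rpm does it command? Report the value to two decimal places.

rpm = 1336.45

set_propeller: D = 3.625 m, P = 5.039 m (p = P/D = 1.390069); state ← (V=0, rpm=0)
throttle_to(3439): rpm ← 3439
set_airspeed(32.1): V ← 32.1 m/s
adjust_airspeed(-17.55): V ← 32.1 -17.55 = 14.55 m/s
final state: V = 14.55 m/s, rpm = 3439 → n = rpm/60 = 57.316667 rev/s
target J* = 0.1802; solve J* = V/(n·D) for n: n = V/(J*·D) = 14.55/(0.1802 × 3.625) = 22.274102 rev/s
rpm = 60·n = 1336.446094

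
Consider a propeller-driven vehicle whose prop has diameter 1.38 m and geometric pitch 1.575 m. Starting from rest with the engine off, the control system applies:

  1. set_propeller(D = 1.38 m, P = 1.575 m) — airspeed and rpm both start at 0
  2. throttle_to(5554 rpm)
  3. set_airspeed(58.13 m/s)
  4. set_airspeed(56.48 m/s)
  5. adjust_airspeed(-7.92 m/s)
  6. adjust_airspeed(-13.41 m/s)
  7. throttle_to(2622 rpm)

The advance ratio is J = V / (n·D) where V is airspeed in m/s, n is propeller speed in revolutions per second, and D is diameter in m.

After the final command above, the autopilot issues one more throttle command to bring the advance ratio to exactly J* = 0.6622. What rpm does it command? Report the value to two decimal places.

set_propeller: D = 1.38 m, P = 1.575 m (p = P/D = 1.141304); state ← (V=0, rpm=0)
throttle_to(5554): rpm ← 5554
set_airspeed(58.13): V ← 58.13 m/s
set_airspeed(56.48): V ← 56.48 m/s
adjust_airspeed(-7.92): V ← 56.48 -7.92 = 48.56 m/s
adjust_airspeed(-13.41): V ← 48.56 -13.41 = 35.15 m/s
throttle_to(2622): rpm ← 2622
final state: V = 35.15 m/s, rpm = 2622 → n = rpm/60 = 43.700000 rev/s
target J* = 0.6622; solve J* = V/(n·D) for n: n = V/(J*·D) = 35.15/(0.6622 × 1.38) = 38.464232 rev/s
rpm = 60·n = 2307.853926

rpm = 2307.85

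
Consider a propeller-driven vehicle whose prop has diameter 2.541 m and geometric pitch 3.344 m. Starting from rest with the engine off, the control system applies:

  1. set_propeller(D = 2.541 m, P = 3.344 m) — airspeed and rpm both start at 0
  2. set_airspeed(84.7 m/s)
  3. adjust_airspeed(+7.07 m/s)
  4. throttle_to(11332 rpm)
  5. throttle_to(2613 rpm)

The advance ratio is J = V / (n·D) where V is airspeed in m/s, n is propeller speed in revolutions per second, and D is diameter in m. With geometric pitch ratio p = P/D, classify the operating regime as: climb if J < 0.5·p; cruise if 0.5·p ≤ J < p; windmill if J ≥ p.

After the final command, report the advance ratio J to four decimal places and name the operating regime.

set_propeller: D = 2.541 m, P = 3.344 m (p = P/D = 1.316017); state ← (V=0, rpm=0)
set_airspeed(84.7): V ← 84.7 m/s
adjust_airspeed(+7.07): V ← 84.7 +7.07 = 91.77 m/s
throttle_to(11332): rpm ← 11332
throttle_to(2613): rpm ← 2613
final state: V = 91.77 m/s, rpm = 2613 → n = rpm/60 = 43.550000 rev/s
J = V / (n·D) = 91.77 / (43.550000 × 2.541) = 0.829293
regime bands: climb J<0.6580 | cruise [0.6580, 1.3160) | windmill J≥1.3160
J = 0.8293 → cruise

J = 0.8293, regime = cruise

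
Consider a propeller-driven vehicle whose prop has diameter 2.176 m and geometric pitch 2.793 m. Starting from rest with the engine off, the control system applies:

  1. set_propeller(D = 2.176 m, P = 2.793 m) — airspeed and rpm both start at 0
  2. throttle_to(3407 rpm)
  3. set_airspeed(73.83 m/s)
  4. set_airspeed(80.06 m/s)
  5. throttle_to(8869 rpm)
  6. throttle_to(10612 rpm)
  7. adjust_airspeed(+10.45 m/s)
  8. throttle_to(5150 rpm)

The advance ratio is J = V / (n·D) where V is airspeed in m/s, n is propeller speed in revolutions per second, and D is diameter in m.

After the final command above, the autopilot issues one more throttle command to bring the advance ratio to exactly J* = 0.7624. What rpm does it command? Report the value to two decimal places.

set_propeller: D = 2.176 m, P = 2.793 m (p = P/D = 1.283548); state ← (V=0, rpm=0)
throttle_to(3407): rpm ← 3407
set_airspeed(73.83): V ← 73.83 m/s
set_airspeed(80.06): V ← 80.06 m/s
throttle_to(8869): rpm ← 8869
throttle_to(10612): rpm ← 10612
adjust_airspeed(+10.45): V ← 80.06 +10.45 = 90.51 m/s
throttle_to(5150): rpm ← 5150
final state: V = 90.51 m/s, rpm = 5150 → n = rpm/60 = 85.833333 rev/s
target J* = 0.7624; solve J* = V/(n·D) for n: n = V/(J*·D) = 90.51/(0.7624 × 2.176) = 54.557541 rev/s
rpm = 60·n = 3273.452449

rpm = 3273.45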